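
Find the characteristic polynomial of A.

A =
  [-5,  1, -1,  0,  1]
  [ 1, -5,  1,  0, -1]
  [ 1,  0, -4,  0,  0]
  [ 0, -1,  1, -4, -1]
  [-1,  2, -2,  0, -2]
x^5 + 20*x^4 + 160*x^3 + 640*x^2 + 1280*x + 1024

Expanding det(x·I − A) (e.g. by cofactor expansion or by noting that A is similar to its Jordan form J, which has the same characteristic polynomial as A) gives
  χ_A(x) = x^5 + 20*x^4 + 160*x^3 + 640*x^2 + 1280*x + 1024
which factors as (x + 4)^5. The eigenvalues (with algebraic multiplicities) are λ = -4 with multiplicity 5.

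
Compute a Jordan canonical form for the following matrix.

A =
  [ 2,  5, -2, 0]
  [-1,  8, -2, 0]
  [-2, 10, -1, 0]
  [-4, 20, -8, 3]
J_2(3) ⊕ J_1(3) ⊕ J_1(3)

The characteristic polynomial is
  det(x·I − A) = x^4 - 12*x^3 + 54*x^2 - 108*x + 81 = (x - 3)^4

Eigenvalues and multiplicities (the geometric multiplicity of λ is n − rank(A − λI), which equals the number of Jordan blocks for λ):
  λ = 3: algebraic multiplicity = 4, geometric multiplicity = 3

Determining the block sizes for each eigenvalue:
  λ = 3: 3 blocks summing to 4 forces exactly one block of size 2 and the rest size 1 → block sizes [2, 1, 1]

Assembling the blocks gives a Jordan form
J =
  [3, 1, 0, 0]
  [0, 3, 0, 0]
  [0, 0, 3, 0]
  [0, 0, 0, 3]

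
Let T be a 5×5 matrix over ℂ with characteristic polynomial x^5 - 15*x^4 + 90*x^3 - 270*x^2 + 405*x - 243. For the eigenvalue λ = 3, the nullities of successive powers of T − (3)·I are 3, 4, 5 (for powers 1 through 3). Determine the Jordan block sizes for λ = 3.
Block sizes for λ = 3: [3, 1, 1]

From the dimensions of kernels of powers, the number of Jordan blocks of size at least j is d_j − d_{j−1} where d_j = dim ker(N^j) (with d_0 = 0). Computing the differences gives [3, 1, 1].
The number of blocks of size exactly k is (#blocks of size ≥ k) − (#blocks of size ≥ k + 1), so the partition is: 2 block(s) of size 1, 1 block(s) of size 3.
In nonincreasing order the block sizes are [3, 1, 1].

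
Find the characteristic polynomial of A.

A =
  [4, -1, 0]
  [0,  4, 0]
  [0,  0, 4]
x^3 - 12*x^2 + 48*x - 64

Expanding det(x·I − A) (e.g. by cofactor expansion or by noting that A is similar to its Jordan form J, which has the same characteristic polynomial as A) gives
  χ_A(x) = x^3 - 12*x^2 + 48*x - 64
which factors as (x - 4)^3. The eigenvalues (with algebraic multiplicities) are λ = 4 with multiplicity 3.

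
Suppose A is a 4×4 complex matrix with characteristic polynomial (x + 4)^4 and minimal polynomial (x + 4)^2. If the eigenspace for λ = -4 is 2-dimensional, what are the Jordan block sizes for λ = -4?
Block sizes for λ = -4: [2, 2]

Step 1 — from the characteristic polynomial, algebraic multiplicity of λ = -4 is 4. From dim ker(A − (-4)·I) = 2, there are exactly 2 Jordan blocks for λ = -4.
Step 2 — from the minimal polynomial, the factor (x + 4)^2 tells us the largest block for λ = -4 has size 2.
Step 3 — with total size 4, 2 blocks, and largest block 2, the block sizes (in nonincreasing order) are [2, 2].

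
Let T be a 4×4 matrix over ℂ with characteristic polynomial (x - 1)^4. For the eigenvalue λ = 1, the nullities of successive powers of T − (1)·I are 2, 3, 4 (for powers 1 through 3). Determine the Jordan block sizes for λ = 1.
Block sizes for λ = 1: [3, 1]

From the dimensions of kernels of powers, the number of Jordan blocks of size at least j is d_j − d_{j−1} where d_j = dim ker(N^j) (with d_0 = 0). Computing the differences gives [2, 1, 1].
The number of blocks of size exactly k is (#blocks of size ≥ k) − (#blocks of size ≥ k + 1), so the partition is: 1 block(s) of size 1, 1 block(s) of size 3.
In nonincreasing order the block sizes are [3, 1].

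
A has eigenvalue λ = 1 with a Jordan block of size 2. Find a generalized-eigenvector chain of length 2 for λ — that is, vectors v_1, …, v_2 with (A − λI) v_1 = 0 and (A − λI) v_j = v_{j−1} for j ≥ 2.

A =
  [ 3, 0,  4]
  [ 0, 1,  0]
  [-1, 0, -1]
A Jordan chain for λ = 1 of length 2:
v_1 = (2, 0, -1)ᵀ
v_2 = (1, 0, 0)ᵀ

Let N = A − (1)·I. We want v_2 with N^2 v_2 = 0 but N^1 v_2 ≠ 0; then v_{j-1} := N · v_j for j = 2, …, 2.

Pick v_2 = (1, 0, 0)ᵀ.
Then v_1 = N · v_2 = (2, 0, -1)ᵀ.

Sanity check: (A − (1)·I) v_1 = (0, 0, 0)ᵀ = 0. ✓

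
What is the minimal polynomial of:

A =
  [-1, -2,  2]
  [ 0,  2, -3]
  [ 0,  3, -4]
x^2 + 2*x + 1

The characteristic polynomial is χ_A(x) = (x + 1)^3, so the eigenvalues are known. The minimal polynomial is
  m_A(x) = Π_λ (x − λ)^{k_λ}
where k_λ is the size of the *largest* Jordan block for λ (equivalently, the smallest k with (A − λI)^k v = 0 for every generalised eigenvector v of λ).

  λ = -1: largest Jordan block has size 2, contributing (x + 1)^2

So m_A(x) = (x + 1)^2 = x^2 + 2*x + 1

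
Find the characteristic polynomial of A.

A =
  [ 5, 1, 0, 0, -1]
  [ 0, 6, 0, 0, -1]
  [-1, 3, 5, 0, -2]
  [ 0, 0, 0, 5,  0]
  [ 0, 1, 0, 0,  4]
x^5 - 25*x^4 + 250*x^3 - 1250*x^2 + 3125*x - 3125

Expanding det(x·I − A) (e.g. by cofactor expansion or by noting that A is similar to its Jordan form J, which has the same characteristic polynomial as A) gives
  χ_A(x) = x^5 - 25*x^4 + 250*x^3 - 1250*x^2 + 3125*x - 3125
which factors as (x - 5)^5. The eigenvalues (with algebraic multiplicities) are λ = 5 with multiplicity 5.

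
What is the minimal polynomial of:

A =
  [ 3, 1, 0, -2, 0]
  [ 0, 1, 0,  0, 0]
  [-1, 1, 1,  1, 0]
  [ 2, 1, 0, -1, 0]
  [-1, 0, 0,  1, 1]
x^2 - 2*x + 1

The characteristic polynomial is χ_A(x) = (x - 1)^5, so the eigenvalues are known. The minimal polynomial is
  m_A(x) = Π_λ (x − λ)^{k_λ}
where k_λ is the size of the *largest* Jordan block for λ (equivalently, the smallest k with (A − λI)^k v = 0 for every generalised eigenvector v of λ).

  λ = 1: largest Jordan block has size 2, contributing (x − 1)^2

So m_A(x) = (x - 1)^2 = x^2 - 2*x + 1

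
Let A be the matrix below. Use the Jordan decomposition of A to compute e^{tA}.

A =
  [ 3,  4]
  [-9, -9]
e^{tA} =
  [6*t*exp(-3*t) + exp(-3*t), 4*t*exp(-3*t)]
  [-9*t*exp(-3*t), -6*t*exp(-3*t) + exp(-3*t)]

Strategy: write A = P · J · P⁻¹ where J is a Jordan canonical form, so e^{tA} = P · e^{tJ} · P⁻¹, and e^{tJ} can be computed block-by-block.

A has Jordan form
J =
  [-3,  1]
  [ 0, -3]
(up to reordering of blocks).

Per-block formulas:
  For a 2×2 Jordan block J_2(-3): exp(t · J_2(-3)) = e^(-3t)·(I + t·N), where N is the 2×2 nilpotent shift.

After assembling e^{tJ} and conjugating by P, we get:

e^{tA} =
  [6*t*exp(-3*t) + exp(-3*t), 4*t*exp(-3*t)]
  [-9*t*exp(-3*t), -6*t*exp(-3*t) + exp(-3*t)]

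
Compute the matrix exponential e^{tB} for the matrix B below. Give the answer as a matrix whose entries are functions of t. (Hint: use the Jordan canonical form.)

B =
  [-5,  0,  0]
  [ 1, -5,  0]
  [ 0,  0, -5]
e^{tB} =
  [exp(-5*t), 0, 0]
  [t*exp(-5*t), exp(-5*t), 0]
  [0, 0, exp(-5*t)]

Strategy: write B = P · J · P⁻¹ where J is a Jordan canonical form, so e^{tB} = P · e^{tJ} · P⁻¹, and e^{tJ} can be computed block-by-block.

B has Jordan form
J =
  [-5,  1,  0]
  [ 0, -5,  0]
  [ 0,  0, -5]
(up to reordering of blocks).

Per-block formulas:
  For a 2×2 Jordan block J_2(-5): exp(t · J_2(-5)) = e^(-5t)·(I + t·N), where N is the 2×2 nilpotent shift.
  For a 1×1 block at λ = -5: exp(t · [-5]) = [e^(-5t)].

After assembling e^{tJ} and conjugating by P, we get:

e^{tB} =
  [exp(-5*t), 0, 0]
  [t*exp(-5*t), exp(-5*t), 0]
  [0, 0, exp(-5*t)]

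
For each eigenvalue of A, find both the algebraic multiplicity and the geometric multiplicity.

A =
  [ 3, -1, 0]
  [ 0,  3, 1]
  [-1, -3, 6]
λ = 4: alg = 3, geom = 1

Step 1 — factor the characteristic polynomial to read off the algebraic multiplicities:
  χ_A(x) = (x - 4)^3

Step 2 — compute geometric multiplicities via the rank-nullity identity g(λ) = n − rank(A − λI):
  rank(A − (4)·I) = 2, so dim ker(A − (4)·I) = n − 2 = 1

Summary:
  λ = 4: algebraic multiplicity = 3, geometric multiplicity = 1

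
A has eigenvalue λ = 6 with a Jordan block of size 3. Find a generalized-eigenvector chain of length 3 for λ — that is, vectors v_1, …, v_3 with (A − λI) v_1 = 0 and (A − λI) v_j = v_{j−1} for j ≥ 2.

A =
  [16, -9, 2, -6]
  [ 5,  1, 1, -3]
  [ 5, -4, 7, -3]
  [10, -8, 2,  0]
A Jordan chain for λ = 6 of length 3:
v_1 = (5, 0, 5, 10)ᵀ
v_2 = (10, 5, 5, 10)ᵀ
v_3 = (1, 0, 0, 0)ᵀ

Let N = A − (6)·I. We want v_3 with N^3 v_3 = 0 but N^2 v_3 ≠ 0; then v_{j-1} := N · v_j for j = 3, …, 2.

Pick v_3 = (1, 0, 0, 0)ᵀ.
Then v_2 = N · v_3 = (10, 5, 5, 10)ᵀ.
Then v_1 = N · v_2 = (5, 0, 5, 10)ᵀ.

Sanity check: (A − (6)·I) v_1 = (0, 0, 0, 0)ᵀ = 0. ✓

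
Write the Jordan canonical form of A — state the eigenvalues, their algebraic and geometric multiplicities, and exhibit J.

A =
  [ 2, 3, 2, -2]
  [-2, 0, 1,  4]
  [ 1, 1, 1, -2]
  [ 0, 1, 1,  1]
J_3(1) ⊕ J_1(1)

The characteristic polynomial is
  det(x·I − A) = x^4 - 4*x^3 + 6*x^2 - 4*x + 1 = (x - 1)^4

Eigenvalues and multiplicities (the geometric multiplicity of λ is n − rank(A − λI), which equals the number of Jordan blocks for λ):
  λ = 1: algebraic multiplicity = 4, geometric multiplicity = 2

Determining the block sizes for each eigenvalue:
  λ = 1: with am = 4 and gm = 2, the partition is not yet determined (e.g. several partitions of 4 into 2 parts exist). Let N = A − (1)·I. Computing rank(N^1) = 2, rank(N^2) = 1, rank(N^3) = 0; the number of blocks of size ≥ j is rank(N^{j−1}) − rank(N^j), giving [2, 1, 1]. So we have 1 block(s) of size 3, 1 block(s) of size 1 → block sizes [3, 1]

Assembling the blocks gives a Jordan form
J =
  [1, 1, 0, 0]
  [0, 1, 1, 0]
  [0, 0, 1, 0]
  [0, 0, 0, 1]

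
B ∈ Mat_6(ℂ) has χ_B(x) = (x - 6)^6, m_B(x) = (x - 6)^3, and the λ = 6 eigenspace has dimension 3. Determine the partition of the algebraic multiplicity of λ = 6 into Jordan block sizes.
Block sizes for λ = 6: [3, 2, 1]

Step 1 — from the characteristic polynomial, algebraic multiplicity of λ = 6 is 6. From dim ker(B − (6)·I) = 3, there are exactly 3 Jordan blocks for λ = 6.
Step 2 — from the minimal polynomial, the factor (x − 6)^3 tells us the largest block for λ = 6 has size 3.
Step 3 — with total size 6, 3 blocks, and largest block 3, the block sizes (in nonincreasing order) are [3, 2, 1].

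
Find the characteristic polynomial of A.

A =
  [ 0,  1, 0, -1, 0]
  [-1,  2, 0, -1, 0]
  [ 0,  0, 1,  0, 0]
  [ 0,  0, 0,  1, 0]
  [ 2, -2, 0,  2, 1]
x^5 - 5*x^4 + 10*x^3 - 10*x^2 + 5*x - 1

Expanding det(x·I − A) (e.g. by cofactor expansion or by noting that A is similar to its Jordan form J, which has the same characteristic polynomial as A) gives
  χ_A(x) = x^5 - 5*x^4 + 10*x^3 - 10*x^2 + 5*x - 1
which factors as (x - 1)^5. The eigenvalues (with algebraic multiplicities) are λ = 1 with multiplicity 5.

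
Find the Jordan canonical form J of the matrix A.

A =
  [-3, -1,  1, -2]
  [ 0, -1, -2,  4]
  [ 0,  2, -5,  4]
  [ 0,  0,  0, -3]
J_2(-3) ⊕ J_1(-3) ⊕ J_1(-3)

The characteristic polynomial is
  det(x·I − A) = x^4 + 12*x^3 + 54*x^2 + 108*x + 81 = (x + 3)^4

Eigenvalues and multiplicities (the geometric multiplicity of λ is n − rank(A − λI), which equals the number of Jordan blocks for λ):
  λ = -3: algebraic multiplicity = 4, geometric multiplicity = 3

Determining the block sizes for each eigenvalue:
  λ = -3: 3 blocks summing to 4 forces exactly one block of size 2 and the rest size 1 → block sizes [2, 1, 1]

Assembling the blocks gives a Jordan form
J =
  [-3,  1,  0,  0]
  [ 0, -3,  0,  0]
  [ 0,  0, -3,  0]
  [ 0,  0,  0, -3]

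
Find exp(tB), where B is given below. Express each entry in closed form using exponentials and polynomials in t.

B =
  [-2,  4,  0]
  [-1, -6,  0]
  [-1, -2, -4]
e^{tB} =
  [2*t*exp(-4*t) + exp(-4*t), 4*t*exp(-4*t), 0]
  [-t*exp(-4*t), -2*t*exp(-4*t) + exp(-4*t), 0]
  [-t*exp(-4*t), -2*t*exp(-4*t), exp(-4*t)]

Strategy: write B = P · J · P⁻¹ where J is a Jordan canonical form, so e^{tB} = P · e^{tJ} · P⁻¹, and e^{tJ} can be computed block-by-block.

B has Jordan form
J =
  [-4,  1,  0]
  [ 0, -4,  0]
  [ 0,  0, -4]
(up to reordering of blocks).

Per-block formulas:
  For a 1×1 block at λ = -4: exp(t · [-4]) = [e^(-4t)].
  For a 2×2 Jordan block J_2(-4): exp(t · J_2(-4)) = e^(-4t)·(I + t·N), where N is the 2×2 nilpotent shift.

After assembling e^{tJ} and conjugating by P, we get:

e^{tB} =
  [2*t*exp(-4*t) + exp(-4*t), 4*t*exp(-4*t), 0]
  [-t*exp(-4*t), -2*t*exp(-4*t) + exp(-4*t), 0]
  [-t*exp(-4*t), -2*t*exp(-4*t), exp(-4*t)]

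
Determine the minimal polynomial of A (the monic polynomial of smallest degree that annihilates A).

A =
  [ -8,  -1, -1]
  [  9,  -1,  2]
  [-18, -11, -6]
x^3 + 15*x^2 + 75*x + 125

The characteristic polynomial is χ_A(x) = (x + 5)^3, so the eigenvalues are known. The minimal polynomial is
  m_A(x) = Π_λ (x − λ)^{k_λ}
where k_λ is the size of the *largest* Jordan block for λ (equivalently, the smallest k with (A − λI)^k v = 0 for every generalised eigenvector v of λ).

  λ = -5: largest Jordan block has size 3, contributing (x + 5)^3

So m_A(x) = (x + 5)^3 = x^3 + 15*x^2 + 75*x + 125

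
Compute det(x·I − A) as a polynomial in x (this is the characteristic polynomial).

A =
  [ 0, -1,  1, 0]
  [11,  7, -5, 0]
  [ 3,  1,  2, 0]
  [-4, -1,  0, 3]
x^4 - 12*x^3 + 54*x^2 - 108*x + 81

Expanding det(x·I − A) (e.g. by cofactor expansion or by noting that A is similar to its Jordan form J, which has the same characteristic polynomial as A) gives
  χ_A(x) = x^4 - 12*x^3 + 54*x^2 - 108*x + 81
which factors as (x - 3)^4. The eigenvalues (with algebraic multiplicities) are λ = 3 with multiplicity 4.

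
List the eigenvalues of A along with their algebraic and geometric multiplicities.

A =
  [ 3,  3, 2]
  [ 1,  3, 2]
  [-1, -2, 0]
λ = 2: alg = 3, geom = 1

Step 1 — factor the characteristic polynomial to read off the algebraic multiplicities:
  χ_A(x) = (x - 2)^3

Step 2 — compute geometric multiplicities via the rank-nullity identity g(λ) = n − rank(A − λI):
  rank(A − (2)·I) = 2, so dim ker(A − (2)·I) = n − 2 = 1

Summary:
  λ = 2: algebraic multiplicity = 3, geometric multiplicity = 1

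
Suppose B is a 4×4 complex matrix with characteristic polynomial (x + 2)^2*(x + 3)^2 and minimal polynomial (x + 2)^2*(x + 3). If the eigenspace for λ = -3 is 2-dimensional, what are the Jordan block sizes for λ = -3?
Block sizes for λ = -3: [1, 1]

Step 1 — from the characteristic polynomial, algebraic multiplicity of λ = -3 is 2. From dim ker(B − (-3)·I) = 2, there are exactly 2 Jordan blocks for λ = -3.
Step 2 — from the minimal polynomial, the factor (x + 3) tells us the largest block for λ = -3 has size 1.
Step 3 — with total size 2, 2 blocks, and largest block 1, the block sizes (in nonincreasing order) are [1, 1].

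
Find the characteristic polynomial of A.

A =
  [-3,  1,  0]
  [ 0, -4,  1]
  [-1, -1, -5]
x^3 + 12*x^2 + 48*x + 64

Expanding det(x·I − A) (e.g. by cofactor expansion or by noting that A is similar to its Jordan form J, which has the same characteristic polynomial as A) gives
  χ_A(x) = x^3 + 12*x^2 + 48*x + 64
which factors as (x + 4)^3. The eigenvalues (with algebraic multiplicities) are λ = -4 with multiplicity 3.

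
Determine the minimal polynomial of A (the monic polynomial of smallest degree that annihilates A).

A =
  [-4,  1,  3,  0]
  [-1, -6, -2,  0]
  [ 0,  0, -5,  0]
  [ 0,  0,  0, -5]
x^3 + 15*x^2 + 75*x + 125

The characteristic polynomial is χ_A(x) = (x + 5)^4, so the eigenvalues are known. The minimal polynomial is
  m_A(x) = Π_λ (x − λ)^{k_λ}
where k_λ is the size of the *largest* Jordan block for λ (equivalently, the smallest k with (A − λI)^k v = 0 for every generalised eigenvector v of λ).

  λ = -5: largest Jordan block has size 3, contributing (x + 5)^3

So m_A(x) = (x + 5)^3 = x^3 + 15*x^2 + 75*x + 125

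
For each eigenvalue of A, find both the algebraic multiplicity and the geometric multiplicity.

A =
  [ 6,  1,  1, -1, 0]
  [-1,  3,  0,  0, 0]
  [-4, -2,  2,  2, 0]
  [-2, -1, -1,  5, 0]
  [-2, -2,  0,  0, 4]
λ = 4: alg = 5, geom = 3

Step 1 — factor the characteristic polynomial to read off the algebraic multiplicities:
  χ_A(x) = (x - 4)^5

Step 2 — compute geometric multiplicities via the rank-nullity identity g(λ) = n − rank(A − λI):
  rank(A − (4)·I) = 2, so dim ker(A − (4)·I) = n − 2 = 3

Summary:
  λ = 4: algebraic multiplicity = 5, geometric multiplicity = 3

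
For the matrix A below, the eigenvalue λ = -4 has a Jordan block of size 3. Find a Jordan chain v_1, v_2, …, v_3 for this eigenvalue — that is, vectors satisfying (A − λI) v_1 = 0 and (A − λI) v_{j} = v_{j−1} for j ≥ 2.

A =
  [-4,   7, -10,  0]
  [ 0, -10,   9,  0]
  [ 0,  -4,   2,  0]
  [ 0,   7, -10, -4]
A Jordan chain for λ = -4 of length 3:
v_1 = (-2, 0, 0, -2)ᵀ
v_2 = (7, -6, -4, 7)ᵀ
v_3 = (0, 1, 0, 0)ᵀ

Let N = A − (-4)·I. We want v_3 with N^3 v_3 = 0 but N^2 v_3 ≠ 0; then v_{j-1} := N · v_j for j = 3, …, 2.

Pick v_3 = (0, 1, 0, 0)ᵀ.
Then v_2 = N · v_3 = (7, -6, -4, 7)ᵀ.
Then v_1 = N · v_2 = (-2, 0, 0, -2)ᵀ.

Sanity check: (A − (-4)·I) v_1 = (0, 0, 0, 0)ᵀ = 0. ✓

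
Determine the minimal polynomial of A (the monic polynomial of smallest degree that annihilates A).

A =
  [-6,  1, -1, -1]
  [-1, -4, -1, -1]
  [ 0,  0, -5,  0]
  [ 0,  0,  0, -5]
x^2 + 10*x + 25

The characteristic polynomial is χ_A(x) = (x + 5)^4, so the eigenvalues are known. The minimal polynomial is
  m_A(x) = Π_λ (x − λ)^{k_λ}
where k_λ is the size of the *largest* Jordan block for λ (equivalently, the smallest k with (A − λI)^k v = 0 for every generalised eigenvector v of λ).

  λ = -5: largest Jordan block has size 2, contributing (x + 5)^2

So m_A(x) = (x + 5)^2 = x^2 + 10*x + 25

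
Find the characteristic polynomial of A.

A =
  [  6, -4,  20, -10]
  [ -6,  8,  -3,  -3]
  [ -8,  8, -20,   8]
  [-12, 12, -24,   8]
x^4 - 2*x^3 - 12*x^2 + 40*x - 32

Expanding det(x·I − A) (e.g. by cofactor expansion or by noting that A is similar to its Jordan form J, which has the same characteristic polynomial as A) gives
  χ_A(x) = x^4 - 2*x^3 - 12*x^2 + 40*x - 32
which factors as (x - 2)^3*(x + 4). The eigenvalues (with algebraic multiplicities) are λ = -4 with multiplicity 1, λ = 2 with multiplicity 3.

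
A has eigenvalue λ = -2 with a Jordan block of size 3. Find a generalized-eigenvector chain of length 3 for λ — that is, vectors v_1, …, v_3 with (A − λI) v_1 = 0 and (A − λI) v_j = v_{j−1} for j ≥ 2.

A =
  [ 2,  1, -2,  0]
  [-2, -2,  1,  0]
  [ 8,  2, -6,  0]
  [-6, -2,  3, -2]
A Jordan chain for λ = -2 of length 3:
v_1 = (-2, 0, -4, 4)ᵀ
v_2 = (4, -2, 8, -6)ᵀ
v_3 = (1, 0, 0, 0)ᵀ

Let N = A − (-2)·I. We want v_3 with N^3 v_3 = 0 but N^2 v_3 ≠ 0; then v_{j-1} := N · v_j for j = 3, …, 2.

Pick v_3 = (1, 0, 0, 0)ᵀ.
Then v_2 = N · v_3 = (4, -2, 8, -6)ᵀ.
Then v_1 = N · v_2 = (-2, 0, -4, 4)ᵀ.

Sanity check: (A − (-2)·I) v_1 = (0, 0, 0, 0)ᵀ = 0. ✓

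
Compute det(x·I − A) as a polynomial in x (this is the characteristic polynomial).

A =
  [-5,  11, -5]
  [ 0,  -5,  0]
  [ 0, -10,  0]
x^3 + 10*x^2 + 25*x

Expanding det(x·I − A) (e.g. by cofactor expansion or by noting that A is similar to its Jordan form J, which has the same characteristic polynomial as A) gives
  χ_A(x) = x^3 + 10*x^2 + 25*x
which factors as x*(x + 5)^2. The eigenvalues (with algebraic multiplicities) are λ = -5 with multiplicity 2, λ = 0 with multiplicity 1.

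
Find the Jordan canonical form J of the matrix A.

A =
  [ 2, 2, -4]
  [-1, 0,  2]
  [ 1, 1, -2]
J_3(0)

The characteristic polynomial is
  det(x·I − A) = x^3

Eigenvalues and multiplicities (the geometric multiplicity of λ is n − rank(A − λI), which equals the number of Jordan blocks for λ):
  λ = 0: algebraic multiplicity = 3, geometric multiplicity = 1

Determining the block sizes for each eigenvalue:
  λ = 0: one block (gm = 1), so the single block has size am = 3 → block sizes [3]

Assembling the blocks gives a Jordan form
J =
  [0, 1, 0]
  [0, 0, 1]
  [0, 0, 0]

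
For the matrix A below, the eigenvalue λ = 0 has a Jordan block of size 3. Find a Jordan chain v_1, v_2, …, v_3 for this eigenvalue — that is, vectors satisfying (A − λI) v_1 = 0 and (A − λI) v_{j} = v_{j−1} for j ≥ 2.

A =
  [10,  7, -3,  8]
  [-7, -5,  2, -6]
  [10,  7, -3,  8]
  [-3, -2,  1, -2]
A Jordan chain for λ = 0 of length 3:
v_1 = (-3, 3, -3, 0)ᵀ
v_2 = (10, -7, 10, -3)ᵀ
v_3 = (1, 0, 0, 0)ᵀ

Let N = A − (0)·I. We want v_3 with N^3 v_3 = 0 but N^2 v_3 ≠ 0; then v_{j-1} := N · v_j for j = 3, …, 2.

Pick v_3 = (1, 0, 0, 0)ᵀ.
Then v_2 = N · v_3 = (10, -7, 10, -3)ᵀ.
Then v_1 = N · v_2 = (-3, 3, -3, 0)ᵀ.

Sanity check: (A − (0)·I) v_1 = (0, 0, 0, 0)ᵀ = 0. ✓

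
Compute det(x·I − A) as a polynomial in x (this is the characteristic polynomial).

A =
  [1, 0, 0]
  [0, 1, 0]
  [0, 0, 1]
x^3 - 3*x^2 + 3*x - 1

Expanding det(x·I − A) (e.g. by cofactor expansion or by noting that A is similar to its Jordan form J, which has the same characteristic polynomial as A) gives
  χ_A(x) = x^3 - 3*x^2 + 3*x - 1
which factors as (x - 1)^3. The eigenvalues (with algebraic multiplicities) are λ = 1 with multiplicity 3.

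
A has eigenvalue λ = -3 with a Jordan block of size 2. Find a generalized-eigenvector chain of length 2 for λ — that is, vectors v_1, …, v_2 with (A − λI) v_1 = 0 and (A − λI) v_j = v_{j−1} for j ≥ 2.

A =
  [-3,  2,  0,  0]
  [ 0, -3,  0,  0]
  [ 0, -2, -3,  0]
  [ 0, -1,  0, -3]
A Jordan chain for λ = -3 of length 2:
v_1 = (2, 0, -2, -1)ᵀ
v_2 = (0, 1, 0, 0)ᵀ

Let N = A − (-3)·I. We want v_2 with N^2 v_2 = 0 but N^1 v_2 ≠ 0; then v_{j-1} := N · v_j for j = 2, …, 2.

Pick v_2 = (0, 1, 0, 0)ᵀ.
Then v_1 = N · v_2 = (2, 0, -2, -1)ᵀ.

Sanity check: (A − (-3)·I) v_1 = (0, 0, 0, 0)ᵀ = 0. ✓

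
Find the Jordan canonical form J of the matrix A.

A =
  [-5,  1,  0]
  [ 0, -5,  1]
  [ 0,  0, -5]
J_3(-5)

The characteristic polynomial is
  det(x·I − A) = x^3 + 15*x^2 + 75*x + 125 = (x + 5)^3

Eigenvalues and multiplicities (the geometric multiplicity of λ is n − rank(A − λI), which equals the number of Jordan blocks for λ):
  λ = -5: algebraic multiplicity = 3, geometric multiplicity = 1

Determining the block sizes for each eigenvalue:
  λ = -5: one block (gm = 1), so the single block has size am = 3 → block sizes [3]

Assembling the blocks gives a Jordan form
J =
  [-5,  1,  0]
  [ 0, -5,  1]
  [ 0,  0, -5]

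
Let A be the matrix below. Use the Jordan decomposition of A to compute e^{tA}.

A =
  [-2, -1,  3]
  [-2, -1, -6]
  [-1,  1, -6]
e^{tA} =
  [t*exp(-3*t) + exp(-3*t), -t*exp(-3*t), 3*t*exp(-3*t)]
  [-2*t*exp(-3*t), 2*t*exp(-3*t) + exp(-3*t), -6*t*exp(-3*t)]
  [-t*exp(-3*t), t*exp(-3*t), -3*t*exp(-3*t) + exp(-3*t)]

Strategy: write A = P · J · P⁻¹ where J is a Jordan canonical form, so e^{tA} = P · e^{tJ} · P⁻¹, and e^{tJ} can be computed block-by-block.

A has Jordan form
J =
  [-3,  1,  0]
  [ 0, -3,  0]
  [ 0,  0, -3]
(up to reordering of blocks).

Per-block formulas:
  For a 2×2 Jordan block J_2(-3): exp(t · J_2(-3)) = e^(-3t)·(I + t·N), where N is the 2×2 nilpotent shift.
  For a 1×1 block at λ = -3: exp(t · [-3]) = [e^(-3t)].

After assembling e^{tJ} and conjugating by P, we get:

e^{tA} =
  [t*exp(-3*t) + exp(-3*t), -t*exp(-3*t), 3*t*exp(-3*t)]
  [-2*t*exp(-3*t), 2*t*exp(-3*t) + exp(-3*t), -6*t*exp(-3*t)]
  [-t*exp(-3*t), t*exp(-3*t), -3*t*exp(-3*t) + exp(-3*t)]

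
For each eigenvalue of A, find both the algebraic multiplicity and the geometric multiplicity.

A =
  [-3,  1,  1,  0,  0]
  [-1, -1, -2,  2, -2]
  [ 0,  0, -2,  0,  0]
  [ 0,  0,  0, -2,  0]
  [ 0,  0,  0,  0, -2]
λ = -2: alg = 5, geom = 3

Step 1 — factor the characteristic polynomial to read off the algebraic multiplicities:
  χ_A(x) = (x + 2)^5

Step 2 — compute geometric multiplicities via the rank-nullity identity g(λ) = n − rank(A − λI):
  rank(A − (-2)·I) = 2, so dim ker(A − (-2)·I) = n − 2 = 3

Summary:
  λ = -2: algebraic multiplicity = 5, geometric multiplicity = 3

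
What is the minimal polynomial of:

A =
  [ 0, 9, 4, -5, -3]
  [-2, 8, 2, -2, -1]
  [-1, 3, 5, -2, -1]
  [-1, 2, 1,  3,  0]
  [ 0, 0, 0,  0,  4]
x^3 - 12*x^2 + 48*x - 64

The characteristic polynomial is χ_A(x) = (x - 4)^5, so the eigenvalues are known. The minimal polynomial is
  m_A(x) = Π_λ (x − λ)^{k_λ}
where k_λ is the size of the *largest* Jordan block for λ (equivalently, the smallest k with (A − λI)^k v = 0 for every generalised eigenvector v of λ).

  λ = 4: largest Jordan block has size 3, contributing (x − 4)^3

So m_A(x) = (x - 4)^3 = x^3 - 12*x^2 + 48*x - 64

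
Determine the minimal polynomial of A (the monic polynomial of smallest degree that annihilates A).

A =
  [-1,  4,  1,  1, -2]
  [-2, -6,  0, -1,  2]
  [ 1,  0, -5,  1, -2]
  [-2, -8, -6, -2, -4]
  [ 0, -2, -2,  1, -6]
x^2 + 8*x + 16

The characteristic polynomial is χ_A(x) = (x + 4)^5, so the eigenvalues are known. The minimal polynomial is
  m_A(x) = Π_λ (x − λ)^{k_λ}
where k_λ is the size of the *largest* Jordan block for λ (equivalently, the smallest k with (A − λI)^k v = 0 for every generalised eigenvector v of λ).

  λ = -4: largest Jordan block has size 2, contributing (x + 4)^2

So m_A(x) = (x + 4)^2 = x^2 + 8*x + 16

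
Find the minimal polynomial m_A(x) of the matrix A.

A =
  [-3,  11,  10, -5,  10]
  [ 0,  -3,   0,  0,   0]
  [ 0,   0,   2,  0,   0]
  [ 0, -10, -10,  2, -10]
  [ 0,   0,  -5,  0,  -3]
x^3 + 4*x^2 - 3*x - 18

The characteristic polynomial is χ_A(x) = (x - 2)^2*(x + 3)^3, so the eigenvalues are known. The minimal polynomial is
  m_A(x) = Π_λ (x − λ)^{k_λ}
where k_λ is the size of the *largest* Jordan block for λ (equivalently, the smallest k with (A − λI)^k v = 0 for every generalised eigenvector v of λ).

  λ = -3: largest Jordan block has size 2, contributing (x + 3)^2
  λ = 2: largest Jordan block has size 1, contributing (x − 2)

So m_A(x) = (x - 2)*(x + 3)^2 = x^3 + 4*x^2 - 3*x - 18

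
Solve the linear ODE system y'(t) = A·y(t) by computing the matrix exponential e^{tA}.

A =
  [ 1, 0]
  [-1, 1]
e^{tA} =
  [exp(t), 0]
  [-t*exp(t), exp(t)]

Strategy: write A = P · J · P⁻¹ where J is a Jordan canonical form, so e^{tA} = P · e^{tJ} · P⁻¹, and e^{tJ} can be computed block-by-block.

A has Jordan form
J =
  [1, 1]
  [0, 1]
(up to reordering of blocks).

Per-block formulas:
  For a 2×2 Jordan block J_2(1): exp(t · J_2(1)) = e^(1t)·(I + t·N), where N is the 2×2 nilpotent shift.

After assembling e^{tJ} and conjugating by P, we get:

e^{tA} =
  [exp(t), 0]
  [-t*exp(t), exp(t)]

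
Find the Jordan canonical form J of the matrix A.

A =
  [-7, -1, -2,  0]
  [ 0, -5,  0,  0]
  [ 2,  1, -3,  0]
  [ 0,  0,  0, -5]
J_2(-5) ⊕ J_1(-5) ⊕ J_1(-5)

The characteristic polynomial is
  det(x·I − A) = x^4 + 20*x^3 + 150*x^2 + 500*x + 625 = (x + 5)^4

Eigenvalues and multiplicities (the geometric multiplicity of λ is n − rank(A − λI), which equals the number of Jordan blocks for λ):
  λ = -5: algebraic multiplicity = 4, geometric multiplicity = 3

Determining the block sizes for each eigenvalue:
  λ = -5: 3 blocks summing to 4 forces exactly one block of size 2 and the rest size 1 → block sizes [2, 1, 1]

Assembling the blocks gives a Jordan form
J =
  [-5,  1,  0,  0]
  [ 0, -5,  0,  0]
  [ 0,  0, -5,  0]
  [ 0,  0,  0, -5]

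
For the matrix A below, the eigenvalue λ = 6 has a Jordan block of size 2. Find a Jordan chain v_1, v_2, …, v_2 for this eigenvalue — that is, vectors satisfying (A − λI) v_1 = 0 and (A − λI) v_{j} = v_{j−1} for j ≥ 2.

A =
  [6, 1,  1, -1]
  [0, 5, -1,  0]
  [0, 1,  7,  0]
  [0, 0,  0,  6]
A Jordan chain for λ = 6 of length 2:
v_1 = (1, -1, 1, 0)ᵀ
v_2 = (0, 1, 0, 0)ᵀ

Let N = A − (6)·I. We want v_2 with N^2 v_2 = 0 but N^1 v_2 ≠ 0; then v_{j-1} := N · v_j for j = 2, …, 2.

Pick v_2 = (0, 1, 0, 0)ᵀ.
Then v_1 = N · v_2 = (1, -1, 1, 0)ᵀ.

Sanity check: (A − (6)·I) v_1 = (0, 0, 0, 0)ᵀ = 0. ✓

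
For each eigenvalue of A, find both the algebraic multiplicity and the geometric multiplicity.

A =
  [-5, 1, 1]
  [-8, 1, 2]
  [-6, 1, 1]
λ = -1: alg = 3, geom = 1

Step 1 — factor the characteristic polynomial to read off the algebraic multiplicities:
  χ_A(x) = (x + 1)^3

Step 2 — compute geometric multiplicities via the rank-nullity identity g(λ) = n − rank(A − λI):
  rank(A − (-1)·I) = 2, so dim ker(A − (-1)·I) = n − 2 = 1

Summary:
  λ = -1: algebraic multiplicity = 3, geometric multiplicity = 1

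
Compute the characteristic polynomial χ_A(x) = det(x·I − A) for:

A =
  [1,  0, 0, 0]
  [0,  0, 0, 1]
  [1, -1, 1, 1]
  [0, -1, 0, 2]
x^4 - 4*x^3 + 6*x^2 - 4*x + 1

Expanding det(x·I − A) (e.g. by cofactor expansion or by noting that A is similar to its Jordan form J, which has the same characteristic polynomial as A) gives
  χ_A(x) = x^4 - 4*x^3 + 6*x^2 - 4*x + 1
which factors as (x - 1)^4. The eigenvalues (with algebraic multiplicities) are λ = 1 with multiplicity 4.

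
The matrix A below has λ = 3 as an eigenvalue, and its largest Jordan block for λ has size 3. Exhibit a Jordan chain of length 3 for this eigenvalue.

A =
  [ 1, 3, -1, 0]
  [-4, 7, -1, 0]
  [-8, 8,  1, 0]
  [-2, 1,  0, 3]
A Jordan chain for λ = 3 of length 3:
v_1 = (-2, -4, -8, -2)ᵀ
v_2 = (3, 4, 8, 1)ᵀ
v_3 = (0, 1, 0, 0)ᵀ

Let N = A − (3)·I. We want v_3 with N^3 v_3 = 0 but N^2 v_3 ≠ 0; then v_{j-1} := N · v_j for j = 3, …, 2.

Pick v_3 = (0, 1, 0, 0)ᵀ.
Then v_2 = N · v_3 = (3, 4, 8, 1)ᵀ.
Then v_1 = N · v_2 = (-2, -4, -8, -2)ᵀ.

Sanity check: (A − (3)·I) v_1 = (0, 0, 0, 0)ᵀ = 0. ✓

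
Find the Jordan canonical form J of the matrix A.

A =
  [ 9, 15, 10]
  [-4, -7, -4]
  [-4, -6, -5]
J_2(-1) ⊕ J_1(-1)

The characteristic polynomial is
  det(x·I − A) = x^3 + 3*x^2 + 3*x + 1 = (x + 1)^3

Eigenvalues and multiplicities (the geometric multiplicity of λ is n − rank(A − λI), which equals the number of Jordan blocks for λ):
  λ = -1: algebraic multiplicity = 3, geometric multiplicity = 2

Determining the block sizes for each eigenvalue:
  λ = -1: 2 blocks summing to 3 forces exactly one block of size 2 and the rest size 1 → block sizes [2, 1]

Assembling the blocks gives a Jordan form
J =
  [-1,  1,  0]
  [ 0, -1,  0]
  [ 0,  0, -1]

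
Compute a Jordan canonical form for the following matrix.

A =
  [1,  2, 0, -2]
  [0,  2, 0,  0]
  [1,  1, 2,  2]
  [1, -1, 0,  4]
J_2(2) ⊕ J_1(2) ⊕ J_1(3)

The characteristic polynomial is
  det(x·I − A) = x^4 - 9*x^3 + 30*x^2 - 44*x + 24 = (x - 3)*(x - 2)^3

Eigenvalues and multiplicities (the geometric multiplicity of λ is n − rank(A − λI), which equals the number of Jordan blocks for λ):
  λ = 2: algebraic multiplicity = 3, geometric multiplicity = 2
  λ = 3: algebraic multiplicity = 1, geometric multiplicity = 1

Determining the block sizes for each eigenvalue:
  λ = 2: 2 blocks summing to 3 forces exactly one block of size 2 and the rest size 1 → block sizes [2, 1]
  λ = 3: one block (gm = 1), so the single block has size am = 1 → block sizes [1]

Assembling the blocks gives a Jordan form
J =
  [2, 1, 0, 0]
  [0, 2, 0, 0]
  [0, 0, 2, 0]
  [0, 0, 0, 3]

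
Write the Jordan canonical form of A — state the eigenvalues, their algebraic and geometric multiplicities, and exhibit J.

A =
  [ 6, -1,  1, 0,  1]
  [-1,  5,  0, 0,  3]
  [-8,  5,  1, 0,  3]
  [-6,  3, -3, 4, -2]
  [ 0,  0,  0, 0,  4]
J_3(4) ⊕ J_2(4)

The characteristic polynomial is
  det(x·I − A) = x^5 - 20*x^4 + 160*x^3 - 640*x^2 + 1280*x - 1024 = (x - 4)^5

Eigenvalues and multiplicities (the geometric multiplicity of λ is n − rank(A − λI), which equals the number of Jordan blocks for λ):
  λ = 4: algebraic multiplicity = 5, geometric multiplicity = 2

Determining the block sizes for each eigenvalue:
  λ = 4: with am = 5 and gm = 2, the partition is not yet determined (e.g. several partitions of 5 into 2 parts exist). Let N = A − (4)·I. Computing rank(N^1) = 3, rank(N^2) = 1, rank(N^3) = 0; the number of blocks of size ≥ j is rank(N^{j−1}) − rank(N^j), giving [2, 2, 1]. So we have 1 block(s) of size 3, 1 block(s) of size 2 → block sizes [3, 2]

Assembling the blocks gives a Jordan form
J =
  [4, 1, 0, 0, 0]
  [0, 4, 1, 0, 0]
  [0, 0, 4, 0, 0]
  [0, 0, 0, 4, 1]
  [0, 0, 0, 0, 4]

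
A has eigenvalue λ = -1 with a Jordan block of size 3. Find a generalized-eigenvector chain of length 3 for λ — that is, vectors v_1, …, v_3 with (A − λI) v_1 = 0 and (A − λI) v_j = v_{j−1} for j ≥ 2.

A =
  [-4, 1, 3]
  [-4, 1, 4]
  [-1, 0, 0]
A Jordan chain for λ = -1 of length 3:
v_1 = (2, 0, 2)ᵀ
v_2 = (-3, -4, -1)ᵀ
v_3 = (1, 0, 0)ᵀ

Let N = A − (-1)·I. We want v_3 with N^3 v_3 = 0 but N^2 v_3 ≠ 0; then v_{j-1} := N · v_j for j = 3, …, 2.

Pick v_3 = (1, 0, 0)ᵀ.
Then v_2 = N · v_3 = (-3, -4, -1)ᵀ.
Then v_1 = N · v_2 = (2, 0, 2)ᵀ.

Sanity check: (A − (-1)·I) v_1 = (0, 0, 0)ᵀ = 0. ✓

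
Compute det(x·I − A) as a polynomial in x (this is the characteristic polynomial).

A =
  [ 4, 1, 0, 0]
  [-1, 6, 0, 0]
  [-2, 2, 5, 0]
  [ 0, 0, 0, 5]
x^4 - 20*x^3 + 150*x^2 - 500*x + 625

Expanding det(x·I − A) (e.g. by cofactor expansion or by noting that A is similar to its Jordan form J, which has the same characteristic polynomial as A) gives
  χ_A(x) = x^4 - 20*x^3 + 150*x^2 - 500*x + 625
which factors as (x - 5)^4. The eigenvalues (with algebraic multiplicities) are λ = 5 with multiplicity 4.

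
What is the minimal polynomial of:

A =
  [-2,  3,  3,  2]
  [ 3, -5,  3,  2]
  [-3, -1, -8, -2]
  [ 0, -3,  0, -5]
x^3 + 15*x^2 + 75*x + 125

The characteristic polynomial is χ_A(x) = (x + 5)^4, so the eigenvalues are known. The minimal polynomial is
  m_A(x) = Π_λ (x − λ)^{k_λ}
where k_λ is the size of the *largest* Jordan block for λ (equivalently, the smallest k with (A − λI)^k v = 0 for every generalised eigenvector v of λ).

  λ = -5: largest Jordan block has size 3, contributing (x + 5)^3

So m_A(x) = (x + 5)^3 = x^3 + 15*x^2 + 75*x + 125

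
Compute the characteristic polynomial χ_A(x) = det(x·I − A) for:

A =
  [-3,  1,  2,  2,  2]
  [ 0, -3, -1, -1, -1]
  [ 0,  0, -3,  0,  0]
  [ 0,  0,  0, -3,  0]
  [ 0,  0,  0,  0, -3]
x^5 + 15*x^4 + 90*x^3 + 270*x^2 + 405*x + 243

Expanding det(x·I − A) (e.g. by cofactor expansion or by noting that A is similar to its Jordan form J, which has the same characteristic polynomial as A) gives
  χ_A(x) = x^5 + 15*x^4 + 90*x^3 + 270*x^2 + 405*x + 243
which factors as (x + 3)^5. The eigenvalues (with algebraic multiplicities) are λ = -3 with multiplicity 5.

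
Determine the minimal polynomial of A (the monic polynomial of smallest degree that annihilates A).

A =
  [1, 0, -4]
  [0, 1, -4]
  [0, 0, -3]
x^2 + 2*x - 3

The characteristic polynomial is χ_A(x) = (x - 1)^2*(x + 3), so the eigenvalues are known. The minimal polynomial is
  m_A(x) = Π_λ (x − λ)^{k_λ}
where k_λ is the size of the *largest* Jordan block for λ (equivalently, the smallest k with (A − λI)^k v = 0 for every generalised eigenvector v of λ).

  λ = -3: largest Jordan block has size 1, contributing (x + 3)
  λ = 1: largest Jordan block has size 1, contributing (x − 1)

So m_A(x) = (x - 1)*(x + 3) = x^2 + 2*x - 3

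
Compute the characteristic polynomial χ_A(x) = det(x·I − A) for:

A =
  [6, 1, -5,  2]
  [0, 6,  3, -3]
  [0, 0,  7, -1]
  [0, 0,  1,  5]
x^4 - 24*x^3 + 216*x^2 - 864*x + 1296

Expanding det(x·I − A) (e.g. by cofactor expansion or by noting that A is similar to its Jordan form J, which has the same characteristic polynomial as A) gives
  χ_A(x) = x^4 - 24*x^3 + 216*x^2 - 864*x + 1296
which factors as (x - 6)^4. The eigenvalues (with algebraic multiplicities) are λ = 6 with multiplicity 4.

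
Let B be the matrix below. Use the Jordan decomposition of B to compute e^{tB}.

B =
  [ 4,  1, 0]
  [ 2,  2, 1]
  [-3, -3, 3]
e^{tB} =
  [3*t^2*exp(3*t)/2 + t*exp(3*t) + exp(3*t), t*exp(3*t), t^2*exp(3*t)/2]
  [-3*t^2*exp(3*t)/2 + 2*t*exp(3*t), -t*exp(3*t) + exp(3*t), -t^2*exp(3*t)/2 + t*exp(3*t)]
  [-9*t^2*exp(3*t)/2 - 3*t*exp(3*t), -3*t*exp(3*t), -3*t^2*exp(3*t)/2 + exp(3*t)]

Strategy: write B = P · J · P⁻¹ where J is a Jordan canonical form, so e^{tB} = P · e^{tJ} · P⁻¹, and e^{tJ} can be computed block-by-block.

B has Jordan form
J =
  [3, 1, 0]
  [0, 3, 1]
  [0, 0, 3]
(up to reordering of blocks).

Per-block formulas:
  For a 3×3 Jordan block J_3(3): exp(t · J_3(3)) = e^(3t)·(I + t·N + (t^2/2)·N^2), where N is the 3×3 nilpotent shift.

After assembling e^{tJ} and conjugating by P, we get:

e^{tB} =
  [3*t^2*exp(3*t)/2 + t*exp(3*t) + exp(3*t), t*exp(3*t), t^2*exp(3*t)/2]
  [-3*t^2*exp(3*t)/2 + 2*t*exp(3*t), -t*exp(3*t) + exp(3*t), -t^2*exp(3*t)/2 + t*exp(3*t)]
  [-9*t^2*exp(3*t)/2 - 3*t*exp(3*t), -3*t*exp(3*t), -3*t^2*exp(3*t)/2 + exp(3*t)]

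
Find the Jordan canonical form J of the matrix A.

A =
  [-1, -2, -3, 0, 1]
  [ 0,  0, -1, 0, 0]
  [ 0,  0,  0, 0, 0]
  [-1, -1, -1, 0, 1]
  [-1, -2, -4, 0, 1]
J_3(0) ⊕ J_2(0)

The characteristic polynomial is
  det(x·I − A) = x^5

Eigenvalues and multiplicities (the geometric multiplicity of λ is n − rank(A − λI), which equals the number of Jordan blocks for λ):
  λ = 0: algebraic multiplicity = 5, geometric multiplicity = 2

Determining the block sizes for each eigenvalue:
  λ = 0: with am = 5 and gm = 2, the partition is not yet determined (e.g. several partitions of 5 into 2 parts exist). Let N = A − (0)·I. Computing rank(N^1) = 3, rank(N^2) = 1, rank(N^3) = 0; the number of blocks of size ≥ j is rank(N^{j−1}) − rank(N^j), giving [2, 2, 1]. So we have 1 block(s) of size 3, 1 block(s) of size 2 → block sizes [3, 2]

Assembling the blocks gives a Jordan form
J =
  [0, 1, 0, 0, 0]
  [0, 0, 1, 0, 0]
  [0, 0, 0, 0, 0]
  [0, 0, 0, 0, 1]
  [0, 0, 0, 0, 0]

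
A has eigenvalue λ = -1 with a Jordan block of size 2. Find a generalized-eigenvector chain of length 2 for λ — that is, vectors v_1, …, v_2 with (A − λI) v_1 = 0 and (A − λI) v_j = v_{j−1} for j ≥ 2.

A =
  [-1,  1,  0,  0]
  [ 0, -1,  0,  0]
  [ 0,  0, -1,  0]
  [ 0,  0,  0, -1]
A Jordan chain for λ = -1 of length 2:
v_1 = (1, 0, 0, 0)ᵀ
v_2 = (0, 1, 0, 0)ᵀ

Let N = A − (-1)·I. We want v_2 with N^2 v_2 = 0 but N^1 v_2 ≠ 0; then v_{j-1} := N · v_j for j = 2, …, 2.

Pick v_2 = (0, 1, 0, 0)ᵀ.
Then v_1 = N · v_2 = (1, 0, 0, 0)ᵀ.

Sanity check: (A − (-1)·I) v_1 = (0, 0, 0, 0)ᵀ = 0. ✓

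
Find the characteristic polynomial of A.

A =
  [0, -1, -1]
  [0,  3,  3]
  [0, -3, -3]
x^3

Expanding det(x·I − A) (e.g. by cofactor expansion or by noting that A is similar to its Jordan form J, which has the same characteristic polynomial as A) gives
  χ_A(x) = x^3
which factors as x^3. The eigenvalues (with algebraic multiplicities) are λ = 0 with multiplicity 3.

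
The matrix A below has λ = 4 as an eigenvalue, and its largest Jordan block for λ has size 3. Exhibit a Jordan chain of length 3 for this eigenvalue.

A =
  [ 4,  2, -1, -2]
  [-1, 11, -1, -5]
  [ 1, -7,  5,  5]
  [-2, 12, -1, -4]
A Jordan chain for λ = 4 of length 3:
v_1 = (1, 2, -2, 3)ᵀ
v_2 = (0, -1, 1, -2)ᵀ
v_3 = (1, 0, 0, 0)ᵀ

Let N = A − (4)·I. We want v_3 with N^3 v_3 = 0 but N^2 v_3 ≠ 0; then v_{j-1} := N · v_j for j = 3, …, 2.

Pick v_3 = (1, 0, 0, 0)ᵀ.
Then v_2 = N · v_3 = (0, -1, 1, -2)ᵀ.
Then v_1 = N · v_2 = (1, 2, -2, 3)ᵀ.

Sanity check: (A − (4)·I) v_1 = (0, 0, 0, 0)ᵀ = 0. ✓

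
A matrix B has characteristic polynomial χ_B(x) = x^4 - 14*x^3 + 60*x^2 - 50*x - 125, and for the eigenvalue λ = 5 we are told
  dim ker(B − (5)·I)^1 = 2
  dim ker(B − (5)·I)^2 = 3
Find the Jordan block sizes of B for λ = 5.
Block sizes for λ = 5: [2, 1]

From the dimensions of kernels of powers, the number of Jordan blocks of size at least j is d_j − d_{j−1} where d_j = dim ker(N^j) (with d_0 = 0). Computing the differences gives [2, 1].
The number of blocks of size exactly k is (#blocks of size ≥ k) − (#blocks of size ≥ k + 1), so the partition is: 1 block(s) of size 1, 1 block(s) of size 2.
In nonincreasing order the block sizes are [2, 1].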